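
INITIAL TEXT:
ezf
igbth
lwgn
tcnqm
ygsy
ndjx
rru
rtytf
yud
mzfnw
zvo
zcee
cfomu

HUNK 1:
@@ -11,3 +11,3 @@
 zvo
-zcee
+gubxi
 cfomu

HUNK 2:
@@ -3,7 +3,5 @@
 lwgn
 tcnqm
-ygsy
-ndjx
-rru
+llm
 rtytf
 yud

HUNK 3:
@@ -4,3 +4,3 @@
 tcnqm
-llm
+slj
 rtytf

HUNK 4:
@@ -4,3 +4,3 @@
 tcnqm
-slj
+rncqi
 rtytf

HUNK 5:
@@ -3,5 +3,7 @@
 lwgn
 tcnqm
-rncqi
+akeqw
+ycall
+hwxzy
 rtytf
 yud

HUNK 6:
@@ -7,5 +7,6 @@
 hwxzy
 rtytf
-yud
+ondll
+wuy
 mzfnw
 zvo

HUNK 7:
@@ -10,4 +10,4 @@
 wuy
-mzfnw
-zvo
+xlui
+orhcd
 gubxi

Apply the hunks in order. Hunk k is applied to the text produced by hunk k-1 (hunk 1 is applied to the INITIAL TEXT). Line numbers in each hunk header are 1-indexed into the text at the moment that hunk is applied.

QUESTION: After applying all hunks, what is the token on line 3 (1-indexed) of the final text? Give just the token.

Hunk 1: at line 11 remove [zcee] add [gubxi] -> 13 lines: ezf igbth lwgn tcnqm ygsy ndjx rru rtytf yud mzfnw zvo gubxi cfomu
Hunk 2: at line 3 remove [ygsy,ndjx,rru] add [llm] -> 11 lines: ezf igbth lwgn tcnqm llm rtytf yud mzfnw zvo gubxi cfomu
Hunk 3: at line 4 remove [llm] add [slj] -> 11 lines: ezf igbth lwgn tcnqm slj rtytf yud mzfnw zvo gubxi cfomu
Hunk 4: at line 4 remove [slj] add [rncqi] -> 11 lines: ezf igbth lwgn tcnqm rncqi rtytf yud mzfnw zvo gubxi cfomu
Hunk 5: at line 3 remove [rncqi] add [akeqw,ycall,hwxzy] -> 13 lines: ezf igbth lwgn tcnqm akeqw ycall hwxzy rtytf yud mzfnw zvo gubxi cfomu
Hunk 6: at line 7 remove [yud] add [ondll,wuy] -> 14 lines: ezf igbth lwgn tcnqm akeqw ycall hwxzy rtytf ondll wuy mzfnw zvo gubxi cfomu
Hunk 7: at line 10 remove [mzfnw,zvo] add [xlui,orhcd] -> 14 lines: ezf igbth lwgn tcnqm akeqw ycall hwxzy rtytf ondll wuy xlui orhcd gubxi cfomu
Final line 3: lwgn

Answer: lwgn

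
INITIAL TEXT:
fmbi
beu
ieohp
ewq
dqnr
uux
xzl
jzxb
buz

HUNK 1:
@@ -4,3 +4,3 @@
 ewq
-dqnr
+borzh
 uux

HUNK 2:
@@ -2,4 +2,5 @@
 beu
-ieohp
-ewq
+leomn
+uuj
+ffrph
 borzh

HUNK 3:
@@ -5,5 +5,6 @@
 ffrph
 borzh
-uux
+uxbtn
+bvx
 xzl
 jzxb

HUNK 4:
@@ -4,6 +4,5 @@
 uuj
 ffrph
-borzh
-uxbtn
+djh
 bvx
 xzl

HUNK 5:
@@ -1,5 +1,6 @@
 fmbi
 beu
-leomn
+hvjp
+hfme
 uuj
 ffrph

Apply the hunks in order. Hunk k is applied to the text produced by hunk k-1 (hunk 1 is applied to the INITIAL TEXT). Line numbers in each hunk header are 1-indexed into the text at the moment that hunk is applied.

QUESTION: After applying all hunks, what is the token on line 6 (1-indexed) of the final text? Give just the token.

Hunk 1: at line 4 remove [dqnr] add [borzh] -> 9 lines: fmbi beu ieohp ewq borzh uux xzl jzxb buz
Hunk 2: at line 2 remove [ieohp,ewq] add [leomn,uuj,ffrph] -> 10 lines: fmbi beu leomn uuj ffrph borzh uux xzl jzxb buz
Hunk 3: at line 5 remove [uux] add [uxbtn,bvx] -> 11 lines: fmbi beu leomn uuj ffrph borzh uxbtn bvx xzl jzxb buz
Hunk 4: at line 4 remove [borzh,uxbtn] add [djh] -> 10 lines: fmbi beu leomn uuj ffrph djh bvx xzl jzxb buz
Hunk 5: at line 1 remove [leomn] add [hvjp,hfme] -> 11 lines: fmbi beu hvjp hfme uuj ffrph djh bvx xzl jzxb buz
Final line 6: ffrph

Answer: ffrph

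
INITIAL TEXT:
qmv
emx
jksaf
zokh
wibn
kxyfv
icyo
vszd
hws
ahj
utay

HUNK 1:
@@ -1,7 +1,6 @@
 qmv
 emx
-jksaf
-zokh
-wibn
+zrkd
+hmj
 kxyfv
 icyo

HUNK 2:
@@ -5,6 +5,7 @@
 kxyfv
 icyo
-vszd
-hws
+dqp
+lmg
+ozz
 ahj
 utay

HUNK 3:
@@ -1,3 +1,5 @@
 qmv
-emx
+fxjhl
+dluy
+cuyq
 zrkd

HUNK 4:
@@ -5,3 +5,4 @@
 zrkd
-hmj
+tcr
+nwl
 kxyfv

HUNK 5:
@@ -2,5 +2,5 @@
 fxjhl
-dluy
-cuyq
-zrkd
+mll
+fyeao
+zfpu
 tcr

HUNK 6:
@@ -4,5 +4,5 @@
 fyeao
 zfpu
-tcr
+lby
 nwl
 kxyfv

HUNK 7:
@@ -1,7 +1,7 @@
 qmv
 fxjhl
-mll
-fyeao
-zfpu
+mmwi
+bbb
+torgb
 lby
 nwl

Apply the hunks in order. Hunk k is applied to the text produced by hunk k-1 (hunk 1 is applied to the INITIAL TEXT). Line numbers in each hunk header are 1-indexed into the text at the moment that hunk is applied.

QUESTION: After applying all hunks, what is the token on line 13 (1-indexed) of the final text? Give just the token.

Answer: ahj

Derivation:
Hunk 1: at line 1 remove [jksaf,zokh,wibn] add [zrkd,hmj] -> 10 lines: qmv emx zrkd hmj kxyfv icyo vszd hws ahj utay
Hunk 2: at line 5 remove [vszd,hws] add [dqp,lmg,ozz] -> 11 lines: qmv emx zrkd hmj kxyfv icyo dqp lmg ozz ahj utay
Hunk 3: at line 1 remove [emx] add [fxjhl,dluy,cuyq] -> 13 lines: qmv fxjhl dluy cuyq zrkd hmj kxyfv icyo dqp lmg ozz ahj utay
Hunk 4: at line 5 remove [hmj] add [tcr,nwl] -> 14 lines: qmv fxjhl dluy cuyq zrkd tcr nwl kxyfv icyo dqp lmg ozz ahj utay
Hunk 5: at line 2 remove [dluy,cuyq,zrkd] add [mll,fyeao,zfpu] -> 14 lines: qmv fxjhl mll fyeao zfpu tcr nwl kxyfv icyo dqp lmg ozz ahj utay
Hunk 6: at line 4 remove [tcr] add [lby] -> 14 lines: qmv fxjhl mll fyeao zfpu lby nwl kxyfv icyo dqp lmg ozz ahj utay
Hunk 7: at line 1 remove [mll,fyeao,zfpu] add [mmwi,bbb,torgb] -> 14 lines: qmv fxjhl mmwi bbb torgb lby nwl kxyfv icyo dqp lmg ozz ahj utay
Final line 13: ahj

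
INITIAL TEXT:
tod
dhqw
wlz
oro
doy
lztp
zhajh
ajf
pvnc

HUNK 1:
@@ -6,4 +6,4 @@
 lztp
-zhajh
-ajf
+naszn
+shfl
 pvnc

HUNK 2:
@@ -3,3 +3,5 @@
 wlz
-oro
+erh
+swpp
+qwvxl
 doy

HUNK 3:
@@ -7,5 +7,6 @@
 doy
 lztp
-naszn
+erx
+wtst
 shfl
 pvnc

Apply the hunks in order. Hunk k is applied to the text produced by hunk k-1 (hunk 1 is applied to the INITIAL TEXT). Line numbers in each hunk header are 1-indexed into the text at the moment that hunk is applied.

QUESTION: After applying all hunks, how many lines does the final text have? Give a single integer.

Answer: 12

Derivation:
Hunk 1: at line 6 remove [zhajh,ajf] add [naszn,shfl] -> 9 lines: tod dhqw wlz oro doy lztp naszn shfl pvnc
Hunk 2: at line 3 remove [oro] add [erh,swpp,qwvxl] -> 11 lines: tod dhqw wlz erh swpp qwvxl doy lztp naszn shfl pvnc
Hunk 3: at line 7 remove [naszn] add [erx,wtst] -> 12 lines: tod dhqw wlz erh swpp qwvxl doy lztp erx wtst shfl pvnc
Final line count: 12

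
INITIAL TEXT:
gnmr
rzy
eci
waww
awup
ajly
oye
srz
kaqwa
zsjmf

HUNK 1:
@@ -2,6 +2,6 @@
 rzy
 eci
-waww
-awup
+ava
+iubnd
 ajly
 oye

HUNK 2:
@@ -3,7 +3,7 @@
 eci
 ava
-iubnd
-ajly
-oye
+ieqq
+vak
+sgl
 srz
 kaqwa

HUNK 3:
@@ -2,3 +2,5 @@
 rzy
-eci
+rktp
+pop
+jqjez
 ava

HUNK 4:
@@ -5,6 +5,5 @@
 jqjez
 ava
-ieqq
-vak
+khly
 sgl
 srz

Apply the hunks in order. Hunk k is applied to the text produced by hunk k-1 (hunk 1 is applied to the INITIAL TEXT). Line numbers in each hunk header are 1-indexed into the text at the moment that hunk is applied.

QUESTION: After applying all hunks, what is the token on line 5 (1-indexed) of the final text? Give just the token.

Answer: jqjez

Derivation:
Hunk 1: at line 2 remove [waww,awup] add [ava,iubnd] -> 10 lines: gnmr rzy eci ava iubnd ajly oye srz kaqwa zsjmf
Hunk 2: at line 3 remove [iubnd,ajly,oye] add [ieqq,vak,sgl] -> 10 lines: gnmr rzy eci ava ieqq vak sgl srz kaqwa zsjmf
Hunk 3: at line 2 remove [eci] add [rktp,pop,jqjez] -> 12 lines: gnmr rzy rktp pop jqjez ava ieqq vak sgl srz kaqwa zsjmf
Hunk 4: at line 5 remove [ieqq,vak] add [khly] -> 11 lines: gnmr rzy rktp pop jqjez ava khly sgl srz kaqwa zsjmf
Final line 5: jqjez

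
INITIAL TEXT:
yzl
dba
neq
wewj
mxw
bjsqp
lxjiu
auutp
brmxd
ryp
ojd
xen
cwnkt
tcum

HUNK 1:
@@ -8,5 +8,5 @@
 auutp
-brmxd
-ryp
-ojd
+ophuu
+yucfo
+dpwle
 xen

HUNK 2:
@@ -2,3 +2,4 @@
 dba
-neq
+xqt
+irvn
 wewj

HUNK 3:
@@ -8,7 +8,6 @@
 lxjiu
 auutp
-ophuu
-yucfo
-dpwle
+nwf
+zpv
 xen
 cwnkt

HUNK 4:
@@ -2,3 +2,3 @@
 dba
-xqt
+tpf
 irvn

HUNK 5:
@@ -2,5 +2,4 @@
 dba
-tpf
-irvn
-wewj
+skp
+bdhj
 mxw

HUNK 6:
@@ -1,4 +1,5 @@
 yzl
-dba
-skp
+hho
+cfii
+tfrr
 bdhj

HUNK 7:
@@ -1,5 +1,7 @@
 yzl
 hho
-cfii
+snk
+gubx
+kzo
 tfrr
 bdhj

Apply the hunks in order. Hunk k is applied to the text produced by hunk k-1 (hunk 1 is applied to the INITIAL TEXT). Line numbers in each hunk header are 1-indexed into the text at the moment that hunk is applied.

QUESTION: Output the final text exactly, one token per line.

Answer: yzl
hho
snk
gubx
kzo
tfrr
bdhj
mxw
bjsqp
lxjiu
auutp
nwf
zpv
xen
cwnkt
tcum

Derivation:
Hunk 1: at line 8 remove [brmxd,ryp,ojd] add [ophuu,yucfo,dpwle] -> 14 lines: yzl dba neq wewj mxw bjsqp lxjiu auutp ophuu yucfo dpwle xen cwnkt tcum
Hunk 2: at line 2 remove [neq] add [xqt,irvn] -> 15 lines: yzl dba xqt irvn wewj mxw bjsqp lxjiu auutp ophuu yucfo dpwle xen cwnkt tcum
Hunk 3: at line 8 remove [ophuu,yucfo,dpwle] add [nwf,zpv] -> 14 lines: yzl dba xqt irvn wewj mxw bjsqp lxjiu auutp nwf zpv xen cwnkt tcum
Hunk 4: at line 2 remove [xqt] add [tpf] -> 14 lines: yzl dba tpf irvn wewj mxw bjsqp lxjiu auutp nwf zpv xen cwnkt tcum
Hunk 5: at line 2 remove [tpf,irvn,wewj] add [skp,bdhj] -> 13 lines: yzl dba skp bdhj mxw bjsqp lxjiu auutp nwf zpv xen cwnkt tcum
Hunk 6: at line 1 remove [dba,skp] add [hho,cfii,tfrr] -> 14 lines: yzl hho cfii tfrr bdhj mxw bjsqp lxjiu auutp nwf zpv xen cwnkt tcum
Hunk 7: at line 1 remove [cfii] add [snk,gubx,kzo] -> 16 lines: yzl hho snk gubx kzo tfrr bdhj mxw bjsqp lxjiu auutp nwf zpv xen cwnkt tcum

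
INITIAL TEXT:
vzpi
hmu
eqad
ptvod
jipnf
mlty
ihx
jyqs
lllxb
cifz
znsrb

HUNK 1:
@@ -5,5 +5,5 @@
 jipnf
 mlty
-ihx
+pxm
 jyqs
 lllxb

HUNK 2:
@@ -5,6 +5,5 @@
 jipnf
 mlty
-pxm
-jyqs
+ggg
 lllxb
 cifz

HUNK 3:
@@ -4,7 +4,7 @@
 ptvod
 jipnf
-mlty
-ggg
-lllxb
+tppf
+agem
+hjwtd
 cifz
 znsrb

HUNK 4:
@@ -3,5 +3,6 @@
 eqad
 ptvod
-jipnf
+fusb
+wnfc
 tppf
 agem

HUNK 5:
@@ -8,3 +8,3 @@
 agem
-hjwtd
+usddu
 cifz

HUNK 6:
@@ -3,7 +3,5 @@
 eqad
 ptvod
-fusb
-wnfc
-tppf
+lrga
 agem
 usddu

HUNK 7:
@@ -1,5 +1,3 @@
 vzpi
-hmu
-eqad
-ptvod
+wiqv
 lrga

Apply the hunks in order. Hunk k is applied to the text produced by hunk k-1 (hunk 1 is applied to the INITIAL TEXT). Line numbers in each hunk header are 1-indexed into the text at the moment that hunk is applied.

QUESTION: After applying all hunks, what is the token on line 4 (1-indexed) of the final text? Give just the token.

Hunk 1: at line 5 remove [ihx] add [pxm] -> 11 lines: vzpi hmu eqad ptvod jipnf mlty pxm jyqs lllxb cifz znsrb
Hunk 2: at line 5 remove [pxm,jyqs] add [ggg] -> 10 lines: vzpi hmu eqad ptvod jipnf mlty ggg lllxb cifz znsrb
Hunk 3: at line 4 remove [mlty,ggg,lllxb] add [tppf,agem,hjwtd] -> 10 lines: vzpi hmu eqad ptvod jipnf tppf agem hjwtd cifz znsrb
Hunk 4: at line 3 remove [jipnf] add [fusb,wnfc] -> 11 lines: vzpi hmu eqad ptvod fusb wnfc tppf agem hjwtd cifz znsrb
Hunk 5: at line 8 remove [hjwtd] add [usddu] -> 11 lines: vzpi hmu eqad ptvod fusb wnfc tppf agem usddu cifz znsrb
Hunk 6: at line 3 remove [fusb,wnfc,tppf] add [lrga] -> 9 lines: vzpi hmu eqad ptvod lrga agem usddu cifz znsrb
Hunk 7: at line 1 remove [hmu,eqad,ptvod] add [wiqv] -> 7 lines: vzpi wiqv lrga agem usddu cifz znsrb
Final line 4: agem

Answer: agem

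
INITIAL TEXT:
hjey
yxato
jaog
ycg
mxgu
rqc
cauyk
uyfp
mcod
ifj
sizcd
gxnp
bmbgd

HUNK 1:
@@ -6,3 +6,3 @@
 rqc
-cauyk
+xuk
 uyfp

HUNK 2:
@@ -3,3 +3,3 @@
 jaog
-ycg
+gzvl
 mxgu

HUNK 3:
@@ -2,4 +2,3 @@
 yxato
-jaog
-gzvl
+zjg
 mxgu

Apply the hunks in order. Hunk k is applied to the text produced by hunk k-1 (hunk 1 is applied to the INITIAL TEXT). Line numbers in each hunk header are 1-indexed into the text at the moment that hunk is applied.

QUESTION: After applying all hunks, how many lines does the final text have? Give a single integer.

Answer: 12

Derivation:
Hunk 1: at line 6 remove [cauyk] add [xuk] -> 13 lines: hjey yxato jaog ycg mxgu rqc xuk uyfp mcod ifj sizcd gxnp bmbgd
Hunk 2: at line 3 remove [ycg] add [gzvl] -> 13 lines: hjey yxato jaog gzvl mxgu rqc xuk uyfp mcod ifj sizcd gxnp bmbgd
Hunk 3: at line 2 remove [jaog,gzvl] add [zjg] -> 12 lines: hjey yxato zjg mxgu rqc xuk uyfp mcod ifj sizcd gxnp bmbgd
Final line count: 12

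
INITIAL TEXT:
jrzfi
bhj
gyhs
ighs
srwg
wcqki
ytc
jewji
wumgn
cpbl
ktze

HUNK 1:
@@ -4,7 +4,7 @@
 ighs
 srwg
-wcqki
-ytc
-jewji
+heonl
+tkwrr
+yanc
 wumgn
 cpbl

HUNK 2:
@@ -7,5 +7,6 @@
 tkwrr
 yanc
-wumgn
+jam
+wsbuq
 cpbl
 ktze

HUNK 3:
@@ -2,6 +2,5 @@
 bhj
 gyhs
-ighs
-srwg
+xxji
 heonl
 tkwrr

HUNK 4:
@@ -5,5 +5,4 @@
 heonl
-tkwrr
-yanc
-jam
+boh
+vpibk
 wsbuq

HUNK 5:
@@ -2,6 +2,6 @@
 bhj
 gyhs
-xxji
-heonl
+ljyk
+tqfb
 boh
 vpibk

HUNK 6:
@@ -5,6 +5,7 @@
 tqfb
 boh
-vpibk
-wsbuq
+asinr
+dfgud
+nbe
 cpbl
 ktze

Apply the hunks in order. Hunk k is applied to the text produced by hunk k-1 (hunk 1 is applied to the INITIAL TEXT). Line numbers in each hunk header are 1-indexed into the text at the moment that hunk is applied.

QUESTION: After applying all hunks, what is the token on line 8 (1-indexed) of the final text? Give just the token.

Hunk 1: at line 4 remove [wcqki,ytc,jewji] add [heonl,tkwrr,yanc] -> 11 lines: jrzfi bhj gyhs ighs srwg heonl tkwrr yanc wumgn cpbl ktze
Hunk 2: at line 7 remove [wumgn] add [jam,wsbuq] -> 12 lines: jrzfi bhj gyhs ighs srwg heonl tkwrr yanc jam wsbuq cpbl ktze
Hunk 3: at line 2 remove [ighs,srwg] add [xxji] -> 11 lines: jrzfi bhj gyhs xxji heonl tkwrr yanc jam wsbuq cpbl ktze
Hunk 4: at line 5 remove [tkwrr,yanc,jam] add [boh,vpibk] -> 10 lines: jrzfi bhj gyhs xxji heonl boh vpibk wsbuq cpbl ktze
Hunk 5: at line 2 remove [xxji,heonl] add [ljyk,tqfb] -> 10 lines: jrzfi bhj gyhs ljyk tqfb boh vpibk wsbuq cpbl ktze
Hunk 6: at line 5 remove [vpibk,wsbuq] add [asinr,dfgud,nbe] -> 11 lines: jrzfi bhj gyhs ljyk tqfb boh asinr dfgud nbe cpbl ktze
Final line 8: dfgud

Answer: dfgud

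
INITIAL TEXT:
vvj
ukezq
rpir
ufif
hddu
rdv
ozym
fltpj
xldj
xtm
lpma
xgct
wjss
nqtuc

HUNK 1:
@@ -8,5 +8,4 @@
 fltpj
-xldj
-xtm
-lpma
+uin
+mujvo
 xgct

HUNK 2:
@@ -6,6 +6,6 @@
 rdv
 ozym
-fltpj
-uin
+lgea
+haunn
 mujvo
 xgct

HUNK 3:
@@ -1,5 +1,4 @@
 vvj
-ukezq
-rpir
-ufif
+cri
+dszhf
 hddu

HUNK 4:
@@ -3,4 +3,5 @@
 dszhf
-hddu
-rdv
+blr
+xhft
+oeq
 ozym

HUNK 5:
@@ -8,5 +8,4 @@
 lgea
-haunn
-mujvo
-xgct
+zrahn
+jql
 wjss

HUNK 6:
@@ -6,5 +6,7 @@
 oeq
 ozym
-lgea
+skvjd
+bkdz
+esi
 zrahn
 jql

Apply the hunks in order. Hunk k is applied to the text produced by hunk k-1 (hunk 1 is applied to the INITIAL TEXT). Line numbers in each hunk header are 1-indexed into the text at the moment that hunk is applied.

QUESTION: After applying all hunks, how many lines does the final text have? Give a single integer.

Hunk 1: at line 8 remove [xldj,xtm,lpma] add [uin,mujvo] -> 13 lines: vvj ukezq rpir ufif hddu rdv ozym fltpj uin mujvo xgct wjss nqtuc
Hunk 2: at line 6 remove [fltpj,uin] add [lgea,haunn] -> 13 lines: vvj ukezq rpir ufif hddu rdv ozym lgea haunn mujvo xgct wjss nqtuc
Hunk 3: at line 1 remove [ukezq,rpir,ufif] add [cri,dszhf] -> 12 lines: vvj cri dszhf hddu rdv ozym lgea haunn mujvo xgct wjss nqtuc
Hunk 4: at line 3 remove [hddu,rdv] add [blr,xhft,oeq] -> 13 lines: vvj cri dszhf blr xhft oeq ozym lgea haunn mujvo xgct wjss nqtuc
Hunk 5: at line 8 remove [haunn,mujvo,xgct] add [zrahn,jql] -> 12 lines: vvj cri dszhf blr xhft oeq ozym lgea zrahn jql wjss nqtuc
Hunk 6: at line 6 remove [lgea] add [skvjd,bkdz,esi] -> 14 lines: vvj cri dszhf blr xhft oeq ozym skvjd bkdz esi zrahn jql wjss nqtuc
Final line count: 14

Answer: 14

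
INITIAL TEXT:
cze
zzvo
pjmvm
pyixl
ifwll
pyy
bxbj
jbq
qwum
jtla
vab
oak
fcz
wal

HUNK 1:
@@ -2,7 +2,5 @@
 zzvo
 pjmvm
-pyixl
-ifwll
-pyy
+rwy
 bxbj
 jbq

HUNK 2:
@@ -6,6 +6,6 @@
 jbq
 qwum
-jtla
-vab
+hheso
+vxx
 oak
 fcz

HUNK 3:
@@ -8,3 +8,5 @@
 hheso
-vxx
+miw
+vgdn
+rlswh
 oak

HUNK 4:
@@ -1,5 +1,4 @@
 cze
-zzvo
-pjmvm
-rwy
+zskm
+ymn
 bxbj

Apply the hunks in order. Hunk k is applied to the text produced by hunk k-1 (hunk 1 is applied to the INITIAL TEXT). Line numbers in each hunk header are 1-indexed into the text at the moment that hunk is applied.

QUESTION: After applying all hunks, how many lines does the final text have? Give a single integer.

Answer: 13

Derivation:
Hunk 1: at line 2 remove [pyixl,ifwll,pyy] add [rwy] -> 12 lines: cze zzvo pjmvm rwy bxbj jbq qwum jtla vab oak fcz wal
Hunk 2: at line 6 remove [jtla,vab] add [hheso,vxx] -> 12 lines: cze zzvo pjmvm rwy bxbj jbq qwum hheso vxx oak fcz wal
Hunk 3: at line 8 remove [vxx] add [miw,vgdn,rlswh] -> 14 lines: cze zzvo pjmvm rwy bxbj jbq qwum hheso miw vgdn rlswh oak fcz wal
Hunk 4: at line 1 remove [zzvo,pjmvm,rwy] add [zskm,ymn] -> 13 lines: cze zskm ymn bxbj jbq qwum hheso miw vgdn rlswh oak fcz wal
Final line count: 13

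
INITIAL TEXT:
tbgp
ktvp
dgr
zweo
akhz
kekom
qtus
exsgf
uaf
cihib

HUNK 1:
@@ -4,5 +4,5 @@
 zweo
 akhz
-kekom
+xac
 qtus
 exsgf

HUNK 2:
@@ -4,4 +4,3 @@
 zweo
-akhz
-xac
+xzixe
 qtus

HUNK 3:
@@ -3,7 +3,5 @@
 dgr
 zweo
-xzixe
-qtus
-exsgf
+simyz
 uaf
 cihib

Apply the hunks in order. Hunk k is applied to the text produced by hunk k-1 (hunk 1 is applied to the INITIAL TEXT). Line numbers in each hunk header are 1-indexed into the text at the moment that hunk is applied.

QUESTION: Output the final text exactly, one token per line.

Answer: tbgp
ktvp
dgr
zweo
simyz
uaf
cihib

Derivation:
Hunk 1: at line 4 remove [kekom] add [xac] -> 10 lines: tbgp ktvp dgr zweo akhz xac qtus exsgf uaf cihib
Hunk 2: at line 4 remove [akhz,xac] add [xzixe] -> 9 lines: tbgp ktvp dgr zweo xzixe qtus exsgf uaf cihib
Hunk 3: at line 3 remove [xzixe,qtus,exsgf] add [simyz] -> 7 lines: tbgp ktvp dgr zweo simyz uaf cihib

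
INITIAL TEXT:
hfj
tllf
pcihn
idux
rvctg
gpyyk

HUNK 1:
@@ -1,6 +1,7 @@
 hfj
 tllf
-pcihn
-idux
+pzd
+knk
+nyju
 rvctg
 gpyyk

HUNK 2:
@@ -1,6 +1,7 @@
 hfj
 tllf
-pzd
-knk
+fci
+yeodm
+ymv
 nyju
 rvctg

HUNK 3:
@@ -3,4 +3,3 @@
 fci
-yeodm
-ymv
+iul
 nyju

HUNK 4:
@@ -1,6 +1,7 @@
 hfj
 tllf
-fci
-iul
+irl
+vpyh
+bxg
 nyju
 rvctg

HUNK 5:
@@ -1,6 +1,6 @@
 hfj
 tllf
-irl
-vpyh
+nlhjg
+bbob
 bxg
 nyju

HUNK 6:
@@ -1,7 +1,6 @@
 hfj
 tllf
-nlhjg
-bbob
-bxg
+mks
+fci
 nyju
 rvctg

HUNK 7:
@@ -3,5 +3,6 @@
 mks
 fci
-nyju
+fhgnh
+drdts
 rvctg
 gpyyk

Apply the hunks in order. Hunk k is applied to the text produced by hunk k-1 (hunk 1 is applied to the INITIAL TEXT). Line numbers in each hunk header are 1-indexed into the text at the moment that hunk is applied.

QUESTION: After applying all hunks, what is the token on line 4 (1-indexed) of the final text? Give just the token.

Hunk 1: at line 1 remove [pcihn,idux] add [pzd,knk,nyju] -> 7 lines: hfj tllf pzd knk nyju rvctg gpyyk
Hunk 2: at line 1 remove [pzd,knk] add [fci,yeodm,ymv] -> 8 lines: hfj tllf fci yeodm ymv nyju rvctg gpyyk
Hunk 3: at line 3 remove [yeodm,ymv] add [iul] -> 7 lines: hfj tllf fci iul nyju rvctg gpyyk
Hunk 4: at line 1 remove [fci,iul] add [irl,vpyh,bxg] -> 8 lines: hfj tllf irl vpyh bxg nyju rvctg gpyyk
Hunk 5: at line 1 remove [irl,vpyh] add [nlhjg,bbob] -> 8 lines: hfj tllf nlhjg bbob bxg nyju rvctg gpyyk
Hunk 6: at line 1 remove [nlhjg,bbob,bxg] add [mks,fci] -> 7 lines: hfj tllf mks fci nyju rvctg gpyyk
Hunk 7: at line 3 remove [nyju] add [fhgnh,drdts] -> 8 lines: hfj tllf mks fci fhgnh drdts rvctg gpyyk
Final line 4: fci

Answer: fci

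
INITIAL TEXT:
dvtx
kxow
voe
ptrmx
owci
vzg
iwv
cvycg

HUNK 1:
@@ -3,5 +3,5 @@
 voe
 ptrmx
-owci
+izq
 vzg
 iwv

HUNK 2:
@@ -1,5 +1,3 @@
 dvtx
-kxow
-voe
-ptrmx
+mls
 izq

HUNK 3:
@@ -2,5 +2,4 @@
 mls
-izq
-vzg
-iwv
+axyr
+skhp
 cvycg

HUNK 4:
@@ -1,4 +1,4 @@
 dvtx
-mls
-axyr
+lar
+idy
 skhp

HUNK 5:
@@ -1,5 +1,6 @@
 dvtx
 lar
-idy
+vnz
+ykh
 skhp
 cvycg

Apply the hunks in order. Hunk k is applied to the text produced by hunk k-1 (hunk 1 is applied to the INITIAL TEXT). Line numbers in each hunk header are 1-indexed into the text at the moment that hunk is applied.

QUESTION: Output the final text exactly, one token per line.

Answer: dvtx
lar
vnz
ykh
skhp
cvycg

Derivation:
Hunk 1: at line 3 remove [owci] add [izq] -> 8 lines: dvtx kxow voe ptrmx izq vzg iwv cvycg
Hunk 2: at line 1 remove [kxow,voe,ptrmx] add [mls] -> 6 lines: dvtx mls izq vzg iwv cvycg
Hunk 3: at line 2 remove [izq,vzg,iwv] add [axyr,skhp] -> 5 lines: dvtx mls axyr skhp cvycg
Hunk 4: at line 1 remove [mls,axyr] add [lar,idy] -> 5 lines: dvtx lar idy skhp cvycg
Hunk 5: at line 1 remove [idy] add [vnz,ykh] -> 6 lines: dvtx lar vnz ykh skhp cvycg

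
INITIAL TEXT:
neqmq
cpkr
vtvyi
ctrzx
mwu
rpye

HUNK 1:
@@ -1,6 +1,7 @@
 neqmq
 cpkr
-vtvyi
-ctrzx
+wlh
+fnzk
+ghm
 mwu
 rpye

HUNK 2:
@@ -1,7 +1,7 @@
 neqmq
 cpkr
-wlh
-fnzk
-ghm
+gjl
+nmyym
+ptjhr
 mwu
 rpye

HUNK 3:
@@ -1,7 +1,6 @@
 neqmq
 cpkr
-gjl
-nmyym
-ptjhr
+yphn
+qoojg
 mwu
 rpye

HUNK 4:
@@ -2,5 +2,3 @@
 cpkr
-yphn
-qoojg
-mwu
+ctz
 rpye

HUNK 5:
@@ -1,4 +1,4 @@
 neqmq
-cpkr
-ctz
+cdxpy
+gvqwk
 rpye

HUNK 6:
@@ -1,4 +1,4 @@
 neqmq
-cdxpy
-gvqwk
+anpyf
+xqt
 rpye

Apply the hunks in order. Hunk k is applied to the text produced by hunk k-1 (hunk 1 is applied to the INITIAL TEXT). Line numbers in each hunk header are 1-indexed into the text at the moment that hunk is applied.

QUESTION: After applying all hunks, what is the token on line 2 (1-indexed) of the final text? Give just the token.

Hunk 1: at line 1 remove [vtvyi,ctrzx] add [wlh,fnzk,ghm] -> 7 lines: neqmq cpkr wlh fnzk ghm mwu rpye
Hunk 2: at line 1 remove [wlh,fnzk,ghm] add [gjl,nmyym,ptjhr] -> 7 lines: neqmq cpkr gjl nmyym ptjhr mwu rpye
Hunk 3: at line 1 remove [gjl,nmyym,ptjhr] add [yphn,qoojg] -> 6 lines: neqmq cpkr yphn qoojg mwu rpye
Hunk 4: at line 2 remove [yphn,qoojg,mwu] add [ctz] -> 4 lines: neqmq cpkr ctz rpye
Hunk 5: at line 1 remove [cpkr,ctz] add [cdxpy,gvqwk] -> 4 lines: neqmq cdxpy gvqwk rpye
Hunk 6: at line 1 remove [cdxpy,gvqwk] add [anpyf,xqt] -> 4 lines: neqmq anpyf xqt rpye
Final line 2: anpyf

Answer: anpyf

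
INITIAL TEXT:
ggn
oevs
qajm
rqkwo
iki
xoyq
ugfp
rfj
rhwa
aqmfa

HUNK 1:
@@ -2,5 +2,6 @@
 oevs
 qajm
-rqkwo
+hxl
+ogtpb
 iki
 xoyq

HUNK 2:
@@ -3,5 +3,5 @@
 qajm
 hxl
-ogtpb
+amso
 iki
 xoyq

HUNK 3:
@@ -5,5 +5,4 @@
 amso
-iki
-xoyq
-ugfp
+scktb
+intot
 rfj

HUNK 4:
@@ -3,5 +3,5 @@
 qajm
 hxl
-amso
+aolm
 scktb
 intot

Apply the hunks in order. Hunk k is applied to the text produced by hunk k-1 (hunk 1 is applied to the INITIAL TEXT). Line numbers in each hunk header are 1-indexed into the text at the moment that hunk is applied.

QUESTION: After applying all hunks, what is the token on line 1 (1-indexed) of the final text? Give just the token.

Answer: ggn

Derivation:
Hunk 1: at line 2 remove [rqkwo] add [hxl,ogtpb] -> 11 lines: ggn oevs qajm hxl ogtpb iki xoyq ugfp rfj rhwa aqmfa
Hunk 2: at line 3 remove [ogtpb] add [amso] -> 11 lines: ggn oevs qajm hxl amso iki xoyq ugfp rfj rhwa aqmfa
Hunk 3: at line 5 remove [iki,xoyq,ugfp] add [scktb,intot] -> 10 lines: ggn oevs qajm hxl amso scktb intot rfj rhwa aqmfa
Hunk 4: at line 3 remove [amso] add [aolm] -> 10 lines: ggn oevs qajm hxl aolm scktb intot rfj rhwa aqmfa
Final line 1: ggn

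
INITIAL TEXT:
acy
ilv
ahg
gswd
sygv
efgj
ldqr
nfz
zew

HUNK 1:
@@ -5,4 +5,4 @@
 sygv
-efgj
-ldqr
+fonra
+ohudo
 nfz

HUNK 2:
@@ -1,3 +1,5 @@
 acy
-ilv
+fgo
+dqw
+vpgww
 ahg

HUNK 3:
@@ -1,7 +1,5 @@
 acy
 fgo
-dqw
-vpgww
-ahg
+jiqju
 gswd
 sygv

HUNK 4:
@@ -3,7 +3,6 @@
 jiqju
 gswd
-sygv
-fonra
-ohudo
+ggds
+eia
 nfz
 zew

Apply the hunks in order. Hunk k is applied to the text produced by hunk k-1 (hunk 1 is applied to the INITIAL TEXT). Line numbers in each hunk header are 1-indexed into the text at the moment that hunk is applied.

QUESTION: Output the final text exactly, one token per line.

Answer: acy
fgo
jiqju
gswd
ggds
eia
nfz
zew

Derivation:
Hunk 1: at line 5 remove [efgj,ldqr] add [fonra,ohudo] -> 9 lines: acy ilv ahg gswd sygv fonra ohudo nfz zew
Hunk 2: at line 1 remove [ilv] add [fgo,dqw,vpgww] -> 11 lines: acy fgo dqw vpgww ahg gswd sygv fonra ohudo nfz zew
Hunk 3: at line 1 remove [dqw,vpgww,ahg] add [jiqju] -> 9 lines: acy fgo jiqju gswd sygv fonra ohudo nfz zew
Hunk 4: at line 3 remove [sygv,fonra,ohudo] add [ggds,eia] -> 8 lines: acy fgo jiqju gswd ggds eia nfz zew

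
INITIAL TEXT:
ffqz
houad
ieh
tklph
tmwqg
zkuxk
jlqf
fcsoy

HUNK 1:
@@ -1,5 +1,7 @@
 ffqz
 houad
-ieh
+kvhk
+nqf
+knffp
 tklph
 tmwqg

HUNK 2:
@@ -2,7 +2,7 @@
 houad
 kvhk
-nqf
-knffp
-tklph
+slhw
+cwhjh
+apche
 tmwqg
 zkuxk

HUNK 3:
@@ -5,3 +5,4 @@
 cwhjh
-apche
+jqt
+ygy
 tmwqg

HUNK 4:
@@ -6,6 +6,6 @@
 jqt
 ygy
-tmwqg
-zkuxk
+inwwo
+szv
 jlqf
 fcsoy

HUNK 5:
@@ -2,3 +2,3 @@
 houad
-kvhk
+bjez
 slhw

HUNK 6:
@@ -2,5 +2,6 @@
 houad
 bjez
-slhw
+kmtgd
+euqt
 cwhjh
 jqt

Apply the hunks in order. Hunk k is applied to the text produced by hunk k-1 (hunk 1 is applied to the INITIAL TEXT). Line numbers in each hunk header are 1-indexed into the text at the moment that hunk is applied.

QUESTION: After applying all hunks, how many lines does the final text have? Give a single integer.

Answer: 12

Derivation:
Hunk 1: at line 1 remove [ieh] add [kvhk,nqf,knffp] -> 10 lines: ffqz houad kvhk nqf knffp tklph tmwqg zkuxk jlqf fcsoy
Hunk 2: at line 2 remove [nqf,knffp,tklph] add [slhw,cwhjh,apche] -> 10 lines: ffqz houad kvhk slhw cwhjh apche tmwqg zkuxk jlqf fcsoy
Hunk 3: at line 5 remove [apche] add [jqt,ygy] -> 11 lines: ffqz houad kvhk slhw cwhjh jqt ygy tmwqg zkuxk jlqf fcsoy
Hunk 4: at line 6 remove [tmwqg,zkuxk] add [inwwo,szv] -> 11 lines: ffqz houad kvhk slhw cwhjh jqt ygy inwwo szv jlqf fcsoy
Hunk 5: at line 2 remove [kvhk] add [bjez] -> 11 lines: ffqz houad bjez slhw cwhjh jqt ygy inwwo szv jlqf fcsoy
Hunk 6: at line 2 remove [slhw] add [kmtgd,euqt] -> 12 lines: ffqz houad bjez kmtgd euqt cwhjh jqt ygy inwwo szv jlqf fcsoy
Final line count: 12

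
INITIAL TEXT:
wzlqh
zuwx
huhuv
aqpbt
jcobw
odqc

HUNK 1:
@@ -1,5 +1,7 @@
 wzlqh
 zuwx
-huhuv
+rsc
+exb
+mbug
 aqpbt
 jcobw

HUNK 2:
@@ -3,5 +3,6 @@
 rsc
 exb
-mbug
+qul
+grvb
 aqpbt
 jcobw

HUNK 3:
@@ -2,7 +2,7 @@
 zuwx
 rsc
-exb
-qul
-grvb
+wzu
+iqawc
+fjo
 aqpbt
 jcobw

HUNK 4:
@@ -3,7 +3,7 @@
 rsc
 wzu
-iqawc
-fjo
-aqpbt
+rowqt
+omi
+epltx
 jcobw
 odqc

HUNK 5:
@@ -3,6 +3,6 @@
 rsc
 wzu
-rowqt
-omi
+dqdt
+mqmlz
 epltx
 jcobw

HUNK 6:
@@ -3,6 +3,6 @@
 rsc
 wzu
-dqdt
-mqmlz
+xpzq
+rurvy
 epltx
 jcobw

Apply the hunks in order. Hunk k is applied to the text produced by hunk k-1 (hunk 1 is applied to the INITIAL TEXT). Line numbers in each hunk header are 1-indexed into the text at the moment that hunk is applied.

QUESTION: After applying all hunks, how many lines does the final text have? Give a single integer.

Hunk 1: at line 1 remove [huhuv] add [rsc,exb,mbug] -> 8 lines: wzlqh zuwx rsc exb mbug aqpbt jcobw odqc
Hunk 2: at line 3 remove [mbug] add [qul,grvb] -> 9 lines: wzlqh zuwx rsc exb qul grvb aqpbt jcobw odqc
Hunk 3: at line 2 remove [exb,qul,grvb] add [wzu,iqawc,fjo] -> 9 lines: wzlqh zuwx rsc wzu iqawc fjo aqpbt jcobw odqc
Hunk 4: at line 3 remove [iqawc,fjo,aqpbt] add [rowqt,omi,epltx] -> 9 lines: wzlqh zuwx rsc wzu rowqt omi epltx jcobw odqc
Hunk 5: at line 3 remove [rowqt,omi] add [dqdt,mqmlz] -> 9 lines: wzlqh zuwx rsc wzu dqdt mqmlz epltx jcobw odqc
Hunk 6: at line 3 remove [dqdt,mqmlz] add [xpzq,rurvy] -> 9 lines: wzlqh zuwx rsc wzu xpzq rurvy epltx jcobw odqc
Final line count: 9

Answer: 9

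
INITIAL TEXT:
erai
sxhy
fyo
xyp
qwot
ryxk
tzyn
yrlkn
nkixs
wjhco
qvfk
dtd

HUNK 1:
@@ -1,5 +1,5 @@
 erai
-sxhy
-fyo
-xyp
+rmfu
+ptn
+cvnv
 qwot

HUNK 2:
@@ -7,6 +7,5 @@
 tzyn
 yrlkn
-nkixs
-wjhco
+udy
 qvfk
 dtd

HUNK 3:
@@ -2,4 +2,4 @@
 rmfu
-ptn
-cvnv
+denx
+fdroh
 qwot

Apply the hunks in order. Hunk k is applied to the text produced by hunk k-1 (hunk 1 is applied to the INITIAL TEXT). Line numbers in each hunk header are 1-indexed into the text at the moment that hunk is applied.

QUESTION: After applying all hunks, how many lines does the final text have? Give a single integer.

Answer: 11

Derivation:
Hunk 1: at line 1 remove [sxhy,fyo,xyp] add [rmfu,ptn,cvnv] -> 12 lines: erai rmfu ptn cvnv qwot ryxk tzyn yrlkn nkixs wjhco qvfk dtd
Hunk 2: at line 7 remove [nkixs,wjhco] add [udy] -> 11 lines: erai rmfu ptn cvnv qwot ryxk tzyn yrlkn udy qvfk dtd
Hunk 3: at line 2 remove [ptn,cvnv] add [denx,fdroh] -> 11 lines: erai rmfu denx fdroh qwot ryxk tzyn yrlkn udy qvfk dtd
Final line count: 11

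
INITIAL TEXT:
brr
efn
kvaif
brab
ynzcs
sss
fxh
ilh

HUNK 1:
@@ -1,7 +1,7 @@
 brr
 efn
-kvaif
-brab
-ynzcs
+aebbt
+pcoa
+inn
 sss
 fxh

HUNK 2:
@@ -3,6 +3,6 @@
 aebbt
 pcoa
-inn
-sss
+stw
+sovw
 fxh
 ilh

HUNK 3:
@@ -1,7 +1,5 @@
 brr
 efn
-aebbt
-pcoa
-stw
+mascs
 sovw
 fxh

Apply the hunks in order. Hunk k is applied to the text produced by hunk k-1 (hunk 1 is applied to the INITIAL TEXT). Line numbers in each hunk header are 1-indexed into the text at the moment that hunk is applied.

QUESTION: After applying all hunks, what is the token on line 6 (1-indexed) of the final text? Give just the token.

Answer: ilh

Derivation:
Hunk 1: at line 1 remove [kvaif,brab,ynzcs] add [aebbt,pcoa,inn] -> 8 lines: brr efn aebbt pcoa inn sss fxh ilh
Hunk 2: at line 3 remove [inn,sss] add [stw,sovw] -> 8 lines: brr efn aebbt pcoa stw sovw fxh ilh
Hunk 3: at line 1 remove [aebbt,pcoa,stw] add [mascs] -> 6 lines: brr efn mascs sovw fxh ilh
Final line 6: ilh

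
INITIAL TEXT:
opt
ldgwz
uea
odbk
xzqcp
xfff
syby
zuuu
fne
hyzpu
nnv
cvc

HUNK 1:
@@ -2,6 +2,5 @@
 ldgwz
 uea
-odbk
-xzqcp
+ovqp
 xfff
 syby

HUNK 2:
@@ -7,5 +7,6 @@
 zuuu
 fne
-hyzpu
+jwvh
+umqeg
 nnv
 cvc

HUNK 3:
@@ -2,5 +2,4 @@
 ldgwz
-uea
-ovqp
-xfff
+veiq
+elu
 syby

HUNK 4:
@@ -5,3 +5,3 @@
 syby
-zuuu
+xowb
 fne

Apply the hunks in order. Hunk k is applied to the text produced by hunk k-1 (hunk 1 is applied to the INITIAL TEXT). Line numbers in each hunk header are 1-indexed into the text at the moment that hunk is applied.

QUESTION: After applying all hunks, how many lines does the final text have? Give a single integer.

Answer: 11

Derivation:
Hunk 1: at line 2 remove [odbk,xzqcp] add [ovqp] -> 11 lines: opt ldgwz uea ovqp xfff syby zuuu fne hyzpu nnv cvc
Hunk 2: at line 7 remove [hyzpu] add [jwvh,umqeg] -> 12 lines: opt ldgwz uea ovqp xfff syby zuuu fne jwvh umqeg nnv cvc
Hunk 3: at line 2 remove [uea,ovqp,xfff] add [veiq,elu] -> 11 lines: opt ldgwz veiq elu syby zuuu fne jwvh umqeg nnv cvc
Hunk 4: at line 5 remove [zuuu] add [xowb] -> 11 lines: opt ldgwz veiq elu syby xowb fne jwvh umqeg nnv cvc
Final line count: 11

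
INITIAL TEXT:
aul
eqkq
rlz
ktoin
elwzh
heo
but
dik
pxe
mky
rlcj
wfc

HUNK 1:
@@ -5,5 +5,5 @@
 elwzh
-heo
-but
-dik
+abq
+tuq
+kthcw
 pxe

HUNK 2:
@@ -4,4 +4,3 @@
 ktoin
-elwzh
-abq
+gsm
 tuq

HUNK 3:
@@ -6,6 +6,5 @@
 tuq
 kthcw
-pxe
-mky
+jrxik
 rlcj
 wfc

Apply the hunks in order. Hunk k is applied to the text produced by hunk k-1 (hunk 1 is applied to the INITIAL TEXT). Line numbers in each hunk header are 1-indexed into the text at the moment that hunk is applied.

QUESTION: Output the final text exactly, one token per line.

Hunk 1: at line 5 remove [heo,but,dik] add [abq,tuq,kthcw] -> 12 lines: aul eqkq rlz ktoin elwzh abq tuq kthcw pxe mky rlcj wfc
Hunk 2: at line 4 remove [elwzh,abq] add [gsm] -> 11 lines: aul eqkq rlz ktoin gsm tuq kthcw pxe mky rlcj wfc
Hunk 3: at line 6 remove [pxe,mky] add [jrxik] -> 10 lines: aul eqkq rlz ktoin gsm tuq kthcw jrxik rlcj wfc

Answer: aul
eqkq
rlz
ktoin
gsm
tuq
kthcw
jrxik
rlcj
wfc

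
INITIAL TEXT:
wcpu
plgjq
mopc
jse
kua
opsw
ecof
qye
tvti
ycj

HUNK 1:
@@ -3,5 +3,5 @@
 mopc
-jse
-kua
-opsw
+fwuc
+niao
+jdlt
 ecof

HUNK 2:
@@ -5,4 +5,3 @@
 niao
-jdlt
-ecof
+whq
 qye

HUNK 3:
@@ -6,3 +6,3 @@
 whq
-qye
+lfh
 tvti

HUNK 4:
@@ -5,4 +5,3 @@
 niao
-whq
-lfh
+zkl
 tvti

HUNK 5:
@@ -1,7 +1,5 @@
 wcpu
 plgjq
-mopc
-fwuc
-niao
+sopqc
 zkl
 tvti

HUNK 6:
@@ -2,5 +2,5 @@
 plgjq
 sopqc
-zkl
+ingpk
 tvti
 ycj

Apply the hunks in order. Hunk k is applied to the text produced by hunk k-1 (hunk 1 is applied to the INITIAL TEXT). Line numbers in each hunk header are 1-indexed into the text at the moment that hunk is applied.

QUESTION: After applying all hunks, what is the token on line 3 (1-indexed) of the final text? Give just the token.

Answer: sopqc

Derivation:
Hunk 1: at line 3 remove [jse,kua,opsw] add [fwuc,niao,jdlt] -> 10 lines: wcpu plgjq mopc fwuc niao jdlt ecof qye tvti ycj
Hunk 2: at line 5 remove [jdlt,ecof] add [whq] -> 9 lines: wcpu plgjq mopc fwuc niao whq qye tvti ycj
Hunk 3: at line 6 remove [qye] add [lfh] -> 9 lines: wcpu plgjq mopc fwuc niao whq lfh tvti ycj
Hunk 4: at line 5 remove [whq,lfh] add [zkl] -> 8 lines: wcpu plgjq mopc fwuc niao zkl tvti ycj
Hunk 5: at line 1 remove [mopc,fwuc,niao] add [sopqc] -> 6 lines: wcpu plgjq sopqc zkl tvti ycj
Hunk 6: at line 2 remove [zkl] add [ingpk] -> 6 lines: wcpu plgjq sopqc ingpk tvti ycj
Final line 3: sopqc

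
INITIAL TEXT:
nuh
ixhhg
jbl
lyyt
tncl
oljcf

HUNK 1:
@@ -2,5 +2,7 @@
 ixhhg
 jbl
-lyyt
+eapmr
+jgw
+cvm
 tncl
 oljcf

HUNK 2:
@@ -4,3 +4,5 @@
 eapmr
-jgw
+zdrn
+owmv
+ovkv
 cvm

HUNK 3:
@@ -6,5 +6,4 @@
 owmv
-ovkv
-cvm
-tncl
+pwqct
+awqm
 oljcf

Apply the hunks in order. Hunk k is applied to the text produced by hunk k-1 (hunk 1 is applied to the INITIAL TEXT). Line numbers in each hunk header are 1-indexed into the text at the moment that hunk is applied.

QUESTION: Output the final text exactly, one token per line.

Answer: nuh
ixhhg
jbl
eapmr
zdrn
owmv
pwqct
awqm
oljcf

Derivation:
Hunk 1: at line 2 remove [lyyt] add [eapmr,jgw,cvm] -> 8 lines: nuh ixhhg jbl eapmr jgw cvm tncl oljcf
Hunk 2: at line 4 remove [jgw] add [zdrn,owmv,ovkv] -> 10 lines: nuh ixhhg jbl eapmr zdrn owmv ovkv cvm tncl oljcf
Hunk 3: at line 6 remove [ovkv,cvm,tncl] add [pwqct,awqm] -> 9 lines: nuh ixhhg jbl eapmr zdrn owmv pwqct awqm oljcf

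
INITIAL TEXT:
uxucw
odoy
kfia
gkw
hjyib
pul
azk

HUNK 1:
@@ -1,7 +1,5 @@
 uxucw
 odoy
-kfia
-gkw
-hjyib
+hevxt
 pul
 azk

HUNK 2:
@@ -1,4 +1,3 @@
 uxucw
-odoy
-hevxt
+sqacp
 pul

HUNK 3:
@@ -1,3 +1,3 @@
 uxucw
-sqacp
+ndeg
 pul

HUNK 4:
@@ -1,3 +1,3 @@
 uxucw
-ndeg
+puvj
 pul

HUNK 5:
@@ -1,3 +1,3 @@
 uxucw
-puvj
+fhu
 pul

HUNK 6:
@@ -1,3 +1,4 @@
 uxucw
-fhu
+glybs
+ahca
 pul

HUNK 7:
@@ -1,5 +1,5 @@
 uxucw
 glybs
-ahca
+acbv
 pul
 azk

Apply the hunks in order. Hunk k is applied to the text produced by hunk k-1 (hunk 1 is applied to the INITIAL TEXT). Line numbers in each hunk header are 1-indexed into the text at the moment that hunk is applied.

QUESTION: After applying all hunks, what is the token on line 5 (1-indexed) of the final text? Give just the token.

Answer: azk

Derivation:
Hunk 1: at line 1 remove [kfia,gkw,hjyib] add [hevxt] -> 5 lines: uxucw odoy hevxt pul azk
Hunk 2: at line 1 remove [odoy,hevxt] add [sqacp] -> 4 lines: uxucw sqacp pul azk
Hunk 3: at line 1 remove [sqacp] add [ndeg] -> 4 lines: uxucw ndeg pul azk
Hunk 4: at line 1 remove [ndeg] add [puvj] -> 4 lines: uxucw puvj pul azk
Hunk 5: at line 1 remove [puvj] add [fhu] -> 4 lines: uxucw fhu pul azk
Hunk 6: at line 1 remove [fhu] add [glybs,ahca] -> 5 lines: uxucw glybs ahca pul azk
Hunk 7: at line 1 remove [ahca] add [acbv] -> 5 lines: uxucw glybs acbv pul azk
Final line 5: azk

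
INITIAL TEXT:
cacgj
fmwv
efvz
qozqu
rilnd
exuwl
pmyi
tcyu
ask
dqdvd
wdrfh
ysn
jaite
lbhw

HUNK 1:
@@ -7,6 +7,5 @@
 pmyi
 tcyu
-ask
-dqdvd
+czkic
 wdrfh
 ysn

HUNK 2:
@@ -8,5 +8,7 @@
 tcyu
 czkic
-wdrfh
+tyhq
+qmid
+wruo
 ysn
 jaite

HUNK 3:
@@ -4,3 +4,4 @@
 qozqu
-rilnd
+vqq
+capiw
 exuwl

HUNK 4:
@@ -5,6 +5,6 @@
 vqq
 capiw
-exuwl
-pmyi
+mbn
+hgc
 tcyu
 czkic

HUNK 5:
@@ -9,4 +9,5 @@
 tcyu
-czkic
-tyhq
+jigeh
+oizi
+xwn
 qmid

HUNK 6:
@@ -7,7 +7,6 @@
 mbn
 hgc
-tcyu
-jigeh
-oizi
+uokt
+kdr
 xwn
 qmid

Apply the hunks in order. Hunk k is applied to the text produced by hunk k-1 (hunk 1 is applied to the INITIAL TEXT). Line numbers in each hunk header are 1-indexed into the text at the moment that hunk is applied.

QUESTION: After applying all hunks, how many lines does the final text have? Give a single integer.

Answer: 16

Derivation:
Hunk 1: at line 7 remove [ask,dqdvd] add [czkic] -> 13 lines: cacgj fmwv efvz qozqu rilnd exuwl pmyi tcyu czkic wdrfh ysn jaite lbhw
Hunk 2: at line 8 remove [wdrfh] add [tyhq,qmid,wruo] -> 15 lines: cacgj fmwv efvz qozqu rilnd exuwl pmyi tcyu czkic tyhq qmid wruo ysn jaite lbhw
Hunk 3: at line 4 remove [rilnd] add [vqq,capiw] -> 16 lines: cacgj fmwv efvz qozqu vqq capiw exuwl pmyi tcyu czkic tyhq qmid wruo ysn jaite lbhw
Hunk 4: at line 5 remove [exuwl,pmyi] add [mbn,hgc] -> 16 lines: cacgj fmwv efvz qozqu vqq capiw mbn hgc tcyu czkic tyhq qmid wruo ysn jaite lbhw
Hunk 5: at line 9 remove [czkic,tyhq] add [jigeh,oizi,xwn] -> 17 lines: cacgj fmwv efvz qozqu vqq capiw mbn hgc tcyu jigeh oizi xwn qmid wruo ysn jaite lbhw
Hunk 6: at line 7 remove [tcyu,jigeh,oizi] add [uokt,kdr] -> 16 lines: cacgj fmwv efvz qozqu vqq capiw mbn hgc uokt kdr xwn qmid wruo ysn jaite lbhw
Final line count: 16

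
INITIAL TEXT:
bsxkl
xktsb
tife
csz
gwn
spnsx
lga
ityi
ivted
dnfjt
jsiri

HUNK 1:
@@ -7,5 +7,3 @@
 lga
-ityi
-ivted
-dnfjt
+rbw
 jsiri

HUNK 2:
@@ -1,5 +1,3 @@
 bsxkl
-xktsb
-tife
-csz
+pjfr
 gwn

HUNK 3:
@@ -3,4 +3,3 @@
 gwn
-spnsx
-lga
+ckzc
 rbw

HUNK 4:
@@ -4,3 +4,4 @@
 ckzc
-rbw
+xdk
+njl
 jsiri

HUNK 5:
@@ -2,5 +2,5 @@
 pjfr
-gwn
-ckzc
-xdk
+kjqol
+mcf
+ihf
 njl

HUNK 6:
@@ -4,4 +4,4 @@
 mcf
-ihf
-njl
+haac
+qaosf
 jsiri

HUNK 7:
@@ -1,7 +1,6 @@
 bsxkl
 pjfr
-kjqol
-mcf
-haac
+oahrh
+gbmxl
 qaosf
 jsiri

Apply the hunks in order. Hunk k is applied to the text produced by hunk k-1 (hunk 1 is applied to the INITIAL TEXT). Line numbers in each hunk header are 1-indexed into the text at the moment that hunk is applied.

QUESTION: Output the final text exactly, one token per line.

Hunk 1: at line 7 remove [ityi,ivted,dnfjt] add [rbw] -> 9 lines: bsxkl xktsb tife csz gwn spnsx lga rbw jsiri
Hunk 2: at line 1 remove [xktsb,tife,csz] add [pjfr] -> 7 lines: bsxkl pjfr gwn spnsx lga rbw jsiri
Hunk 3: at line 3 remove [spnsx,lga] add [ckzc] -> 6 lines: bsxkl pjfr gwn ckzc rbw jsiri
Hunk 4: at line 4 remove [rbw] add [xdk,njl] -> 7 lines: bsxkl pjfr gwn ckzc xdk njl jsiri
Hunk 5: at line 2 remove [gwn,ckzc,xdk] add [kjqol,mcf,ihf] -> 7 lines: bsxkl pjfr kjqol mcf ihf njl jsiri
Hunk 6: at line 4 remove [ihf,njl] add [haac,qaosf] -> 7 lines: bsxkl pjfr kjqol mcf haac qaosf jsiri
Hunk 7: at line 1 remove [kjqol,mcf,haac] add [oahrh,gbmxl] -> 6 lines: bsxkl pjfr oahrh gbmxl qaosf jsiri

Answer: bsxkl
pjfr
oahrh
gbmxl
qaosf
jsiri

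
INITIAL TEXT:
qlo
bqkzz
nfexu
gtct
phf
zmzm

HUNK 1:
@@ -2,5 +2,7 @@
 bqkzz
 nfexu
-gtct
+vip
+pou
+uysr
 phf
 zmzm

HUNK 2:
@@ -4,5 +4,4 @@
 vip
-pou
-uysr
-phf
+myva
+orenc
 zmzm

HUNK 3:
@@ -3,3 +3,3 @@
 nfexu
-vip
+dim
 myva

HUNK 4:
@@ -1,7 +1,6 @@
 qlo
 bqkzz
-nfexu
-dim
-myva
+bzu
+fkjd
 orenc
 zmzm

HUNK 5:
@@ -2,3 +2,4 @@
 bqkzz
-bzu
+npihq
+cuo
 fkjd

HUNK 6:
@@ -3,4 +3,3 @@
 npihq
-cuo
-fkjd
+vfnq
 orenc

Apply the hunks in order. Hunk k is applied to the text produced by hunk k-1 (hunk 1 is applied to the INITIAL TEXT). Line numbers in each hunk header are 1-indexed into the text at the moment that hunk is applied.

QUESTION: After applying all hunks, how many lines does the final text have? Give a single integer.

Answer: 6

Derivation:
Hunk 1: at line 2 remove [gtct] add [vip,pou,uysr] -> 8 lines: qlo bqkzz nfexu vip pou uysr phf zmzm
Hunk 2: at line 4 remove [pou,uysr,phf] add [myva,orenc] -> 7 lines: qlo bqkzz nfexu vip myva orenc zmzm
Hunk 3: at line 3 remove [vip] add [dim] -> 7 lines: qlo bqkzz nfexu dim myva orenc zmzm
Hunk 4: at line 1 remove [nfexu,dim,myva] add [bzu,fkjd] -> 6 lines: qlo bqkzz bzu fkjd orenc zmzm
Hunk 5: at line 2 remove [bzu] add [npihq,cuo] -> 7 lines: qlo bqkzz npihq cuo fkjd orenc zmzm
Hunk 6: at line 3 remove [cuo,fkjd] add [vfnq] -> 6 lines: qlo bqkzz npihq vfnq orenc zmzm
Final line count: 6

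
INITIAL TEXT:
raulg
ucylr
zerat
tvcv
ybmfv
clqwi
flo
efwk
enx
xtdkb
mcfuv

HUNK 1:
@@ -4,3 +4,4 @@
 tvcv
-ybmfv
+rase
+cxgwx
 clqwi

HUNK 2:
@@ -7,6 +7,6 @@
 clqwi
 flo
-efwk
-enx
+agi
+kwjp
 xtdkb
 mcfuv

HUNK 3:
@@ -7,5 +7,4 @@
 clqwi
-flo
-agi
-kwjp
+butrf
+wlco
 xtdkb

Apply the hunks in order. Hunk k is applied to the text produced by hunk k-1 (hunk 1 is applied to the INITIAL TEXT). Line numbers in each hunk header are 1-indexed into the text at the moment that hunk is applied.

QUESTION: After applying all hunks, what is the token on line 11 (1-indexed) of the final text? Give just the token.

Answer: mcfuv

Derivation:
Hunk 1: at line 4 remove [ybmfv] add [rase,cxgwx] -> 12 lines: raulg ucylr zerat tvcv rase cxgwx clqwi flo efwk enx xtdkb mcfuv
Hunk 2: at line 7 remove [efwk,enx] add [agi,kwjp] -> 12 lines: raulg ucylr zerat tvcv rase cxgwx clqwi flo agi kwjp xtdkb mcfuv
Hunk 3: at line 7 remove [flo,agi,kwjp] add [butrf,wlco] -> 11 lines: raulg ucylr zerat tvcv rase cxgwx clqwi butrf wlco xtdkb mcfuv
Final line 11: mcfuv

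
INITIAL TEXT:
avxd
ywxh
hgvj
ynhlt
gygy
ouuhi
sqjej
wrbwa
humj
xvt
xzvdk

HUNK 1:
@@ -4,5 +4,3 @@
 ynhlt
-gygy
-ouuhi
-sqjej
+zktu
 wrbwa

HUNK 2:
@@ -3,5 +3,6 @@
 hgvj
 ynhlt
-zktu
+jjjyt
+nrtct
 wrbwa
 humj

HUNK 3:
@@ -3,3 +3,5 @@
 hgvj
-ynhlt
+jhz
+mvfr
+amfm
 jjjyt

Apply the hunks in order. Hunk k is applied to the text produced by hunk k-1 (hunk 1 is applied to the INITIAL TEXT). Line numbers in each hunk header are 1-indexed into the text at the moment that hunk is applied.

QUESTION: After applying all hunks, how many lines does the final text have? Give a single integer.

Answer: 12

Derivation:
Hunk 1: at line 4 remove [gygy,ouuhi,sqjej] add [zktu] -> 9 lines: avxd ywxh hgvj ynhlt zktu wrbwa humj xvt xzvdk
Hunk 2: at line 3 remove [zktu] add [jjjyt,nrtct] -> 10 lines: avxd ywxh hgvj ynhlt jjjyt nrtct wrbwa humj xvt xzvdk
Hunk 3: at line 3 remove [ynhlt] add [jhz,mvfr,amfm] -> 12 lines: avxd ywxh hgvj jhz mvfr amfm jjjyt nrtct wrbwa humj xvt xzvdk
Final line count: 12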